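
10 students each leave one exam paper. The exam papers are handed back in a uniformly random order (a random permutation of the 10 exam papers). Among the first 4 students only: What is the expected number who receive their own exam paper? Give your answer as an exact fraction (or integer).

2/5

Let Xᵢ = 1 if person i gets their own exam paper. For each i, P(Xᵢ=1) = 1/10.
By linearity of expectation, E[X₁+…+X_4] = 4·(1/10) = 2/5.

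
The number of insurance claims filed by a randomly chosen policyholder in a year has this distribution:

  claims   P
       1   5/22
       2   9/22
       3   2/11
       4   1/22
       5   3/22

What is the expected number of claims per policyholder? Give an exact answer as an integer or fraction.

E[X] = (5/22)·1 + (9/22)·2 + (2/11)·3 + (1/22)·4 + (3/22)·5
     = 27/11

27/11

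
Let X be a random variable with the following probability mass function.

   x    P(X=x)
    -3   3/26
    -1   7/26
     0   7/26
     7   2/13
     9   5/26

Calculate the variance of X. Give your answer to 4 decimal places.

E[X] = (3/26)·(-3) + (7/26)·(-1) + (7/26)·0 + (2/13)·7 + (5/26)·9 = 57/26
E[X²] = (3/26)·9 + (7/26)·1 + (7/26)·0 + (2/13)·49 + (5/26)·81 = 635/26
Var(X) = 635/26 − (57/26)² = 13261/676 ≈ 19.6169

19.6169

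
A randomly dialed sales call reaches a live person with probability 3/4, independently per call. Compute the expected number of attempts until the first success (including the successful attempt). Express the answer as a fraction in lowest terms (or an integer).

4/3

For a geometric distribution, E[trials] = 1/p = 1/(3/4) = 4/3.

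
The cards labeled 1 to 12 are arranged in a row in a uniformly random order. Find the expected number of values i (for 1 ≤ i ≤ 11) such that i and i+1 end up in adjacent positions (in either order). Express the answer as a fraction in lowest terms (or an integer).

For each i ∈ {1,…,11}, let Xᵢ = 1 if i and i+1 are adjacent. P(Xᵢ=1) = 2·(12−1)!/12! = 2/12.
By linearity, E[ΣXᵢ] = (11)·(2/12) = 11/6.

11/6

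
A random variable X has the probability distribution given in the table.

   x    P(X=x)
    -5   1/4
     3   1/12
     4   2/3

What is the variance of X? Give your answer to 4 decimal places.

E[X] = (1/4)·(-5) + (1/12)·3 + (2/3)·4 = 5/3
E[X²] = (1/4)·25 + (1/12)·9 + (2/3)·16 = 53/3
Var(X) = 53/3 − (5/3)² = 134/9 ≈ 14.8889

14.8889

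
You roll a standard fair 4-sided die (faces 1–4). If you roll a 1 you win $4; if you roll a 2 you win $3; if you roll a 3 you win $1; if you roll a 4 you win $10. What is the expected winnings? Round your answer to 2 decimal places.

E[payout] = (1/4)·1 + (1/4)·3 + (1/4)·4 + (1/4)·10 = 9/2
≈ $4.50

$4.50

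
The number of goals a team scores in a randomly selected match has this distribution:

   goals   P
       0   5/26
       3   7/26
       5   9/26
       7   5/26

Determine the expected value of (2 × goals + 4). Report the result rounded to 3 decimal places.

11.769

E[2x+4] = (5/26)·4 + (7/26)·10 + (9/26)·14 + (5/26)·18
     = 153/13 ≈ 11.769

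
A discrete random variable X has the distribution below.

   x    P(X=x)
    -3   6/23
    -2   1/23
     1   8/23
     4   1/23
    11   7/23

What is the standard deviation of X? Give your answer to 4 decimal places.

E[X] = 3, E[X²] = 929/23
Var(X) = E[X²] − (E[X])² = 929/23 − 9 = 722/23
SD(X) = √(722/23) ≈ 5.6028

5.6028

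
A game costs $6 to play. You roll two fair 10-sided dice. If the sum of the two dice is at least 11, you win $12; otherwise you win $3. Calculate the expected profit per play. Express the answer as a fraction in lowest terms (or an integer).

39/20 dollars

E[payout] = (9/20)·3 + (11/20)·12 = 159/20
Expected profit = 159/20 − 6 = 39/20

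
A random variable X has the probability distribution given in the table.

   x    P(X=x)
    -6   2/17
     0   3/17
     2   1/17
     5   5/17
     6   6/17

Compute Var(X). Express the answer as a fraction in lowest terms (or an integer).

264/17

E[X] = (2/17)·(-6) + (3/17)·0 + (1/17)·2 + (5/17)·5 + (6/17)·6 = 3
E[X²] = (2/17)·36 + (3/17)·0 + (1/17)·4 + (5/17)·25 + (6/17)·36 = 417/17
Var(X) = 417/17 − (3)² = 264/17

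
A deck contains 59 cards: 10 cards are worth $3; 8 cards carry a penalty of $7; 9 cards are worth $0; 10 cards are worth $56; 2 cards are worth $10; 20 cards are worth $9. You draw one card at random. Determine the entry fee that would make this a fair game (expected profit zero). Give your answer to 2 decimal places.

E[payout] = (10/59)·3 + (8/59)·(-7) + (9/59)·0 + (10/59)·56 + (2/59)·10 + (20/59)·9 = 734/59
Fair fee = E[payout] = 734/59 ≈ $12.44

$12.44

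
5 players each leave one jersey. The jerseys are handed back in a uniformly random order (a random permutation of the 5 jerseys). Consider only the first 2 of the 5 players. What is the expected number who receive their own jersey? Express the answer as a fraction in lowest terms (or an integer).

Let Xᵢ = 1 if person i gets their own jersey. For each i, P(Xᵢ=1) = 1/5.
By linearity of expectation, E[X₁+…+X_2] = 2·(1/5) = 2/5.

2/5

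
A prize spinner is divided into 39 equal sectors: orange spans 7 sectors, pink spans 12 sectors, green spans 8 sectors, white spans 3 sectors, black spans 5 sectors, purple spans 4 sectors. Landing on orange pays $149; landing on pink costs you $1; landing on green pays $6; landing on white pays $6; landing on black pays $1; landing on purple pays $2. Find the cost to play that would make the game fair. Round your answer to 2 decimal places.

E[payout] = (7/39)·149 + (12/39)·(-1) + (8/39)·6 + (3/39)·6 + (5/39)·1 + (4/39)·2 = 370/13
Fair fee = E[payout] = 370/13 ≈ $28.46

$28.46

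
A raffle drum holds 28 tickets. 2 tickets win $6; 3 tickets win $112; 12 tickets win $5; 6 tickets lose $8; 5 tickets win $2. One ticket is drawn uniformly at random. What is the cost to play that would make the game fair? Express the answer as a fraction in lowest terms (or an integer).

E[payout] = (2/28)·6 + (3/28)·112 + (12/28)·5 + (6/28)·(-8) + (5/28)·2 = 185/14
Fair fee = E[payout] = 185/14

185/14 dollars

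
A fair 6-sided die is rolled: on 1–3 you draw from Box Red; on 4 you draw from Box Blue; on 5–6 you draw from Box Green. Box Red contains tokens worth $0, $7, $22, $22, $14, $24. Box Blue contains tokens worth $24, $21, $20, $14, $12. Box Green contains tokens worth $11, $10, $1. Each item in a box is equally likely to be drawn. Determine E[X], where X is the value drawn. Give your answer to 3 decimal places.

E[X | Box Red] = (0 + 7 + 22 + 22 + 14 + 24)/6 = 89/6
E[X | Box Blue] = (24 + 21 + 20 + 14 + 12)/5 = 91/5
E[X | Box Green] = (11 + 10 + 1)/3 = 22/3
E[X] = (1/2)·89/6 + (1/6)·91/5 + (1/3)·22/3 = 2321/180 ≈ 12.894

$12.894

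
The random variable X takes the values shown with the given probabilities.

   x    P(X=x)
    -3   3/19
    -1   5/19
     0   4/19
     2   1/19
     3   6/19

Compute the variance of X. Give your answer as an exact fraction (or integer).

E[X] = (3/19)·(-3) + (5/19)·(-1) + (4/19)·0 + (1/19)·2 + (6/19)·3 = 6/19
E[X²] = (3/19)·9 + (5/19)·1 + (4/19)·0 + (1/19)·4 + (6/19)·9 = 90/19
Var(X) = 90/19 − (6/19)² = 1674/361

1674/361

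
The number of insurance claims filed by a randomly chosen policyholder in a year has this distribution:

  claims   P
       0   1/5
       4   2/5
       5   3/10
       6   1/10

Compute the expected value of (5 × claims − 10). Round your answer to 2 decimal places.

E[5x-10] = (1/5)·(-10) + (2/5)·10 + (3/10)·15 + (1/10)·20
     = 17/2 ≈ 8.50

8.50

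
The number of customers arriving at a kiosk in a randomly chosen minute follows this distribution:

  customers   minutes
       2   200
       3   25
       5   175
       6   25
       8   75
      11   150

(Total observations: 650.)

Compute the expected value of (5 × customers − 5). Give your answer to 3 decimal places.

Total = 650, so P(customers=2) = 200/650, etc.
E[5x-5] = (4/13)·5 + (1/26)·10 + (7/26)·20 + (1/26)·25 + (3/26)·35 + (3/13)·50
     = 310/13 ≈ 23.846

23.846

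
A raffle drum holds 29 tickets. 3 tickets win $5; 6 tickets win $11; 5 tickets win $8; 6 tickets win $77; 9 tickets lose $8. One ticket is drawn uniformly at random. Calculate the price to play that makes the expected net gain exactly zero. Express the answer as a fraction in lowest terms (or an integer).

511/29 dollars

E[payout] = (3/29)·5 + (6/29)·11 + (5/29)·8 + (6/29)·77 + (9/29)·(-8) = 511/29
Fair fee = E[payout] = 511/29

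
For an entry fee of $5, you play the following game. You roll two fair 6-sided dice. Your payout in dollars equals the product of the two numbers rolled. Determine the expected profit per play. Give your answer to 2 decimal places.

Distribution of the product of the two numbers rolled: 1 w.p. 1/36, 2 w.p. 1/18, 3 w.p. 1/18, 4 w.p. 1/12, 5 w.p. 1/18, 6 w.p. 1/9, …
E[payout] = (1/36)·1 + (1/18)·2 + (1/18)·3 + (1/12)·4 + (1/18)·5 + (1/9)·6 + (1/18)·8 + (1/36)·9 + (1/18)·10 + (1/9)·12 + (1/18)·15 + (1/36)·16 + (1/18)·18 + (1/18)·20 + (1/18)·24 + (1/36)·25 + (1/18)·30 + (1/36)·36 = 49/4
Expected profit = 49/4 − 5 = 29/4 ≈ $7.25

$7.25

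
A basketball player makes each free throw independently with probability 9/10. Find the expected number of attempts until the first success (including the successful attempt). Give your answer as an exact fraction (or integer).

For a geometric distribution, E[trials] = 1/p = 1/(9/10) = 10/9.

10/9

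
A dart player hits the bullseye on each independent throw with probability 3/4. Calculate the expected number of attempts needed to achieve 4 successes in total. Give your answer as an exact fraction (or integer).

16/3

By linearity (sum of 4 independent geometric waits), E[trials] = 4/p = 4/(3/4) = 16/3.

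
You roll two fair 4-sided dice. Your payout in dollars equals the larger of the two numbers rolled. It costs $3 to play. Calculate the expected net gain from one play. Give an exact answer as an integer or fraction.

Distribution of the larger of the two numbers rolled: 1 w.p. 1/16, 2 w.p. 3/16, 3 w.p. 5/16, 4 w.p. 7/16
E[payout] = (1/16)·1 + (3/16)·2 + (5/16)·3 + (7/16)·4 = 25/8
Expected profit = 25/8 − 3 = 1/8

1/8 dollars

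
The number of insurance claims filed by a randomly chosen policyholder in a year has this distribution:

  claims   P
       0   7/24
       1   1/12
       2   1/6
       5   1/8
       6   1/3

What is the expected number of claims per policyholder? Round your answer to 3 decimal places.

3.042

E[X] = (7/24)·0 + (1/12)·1 + (1/6)·2 + (1/8)·5 + (1/3)·6
     = 73/24 ≈ 3.042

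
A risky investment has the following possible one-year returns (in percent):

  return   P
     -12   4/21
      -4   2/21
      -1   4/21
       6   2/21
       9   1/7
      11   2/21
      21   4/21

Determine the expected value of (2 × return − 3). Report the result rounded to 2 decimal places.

E[2x-3] = (4/21)·(-27) + (2/21)·(-11) + (4/21)·(-5) + (2/21)·9 + (1/7)·15 + (2/21)·19 + (4/21)·39
     = 107/21 ≈ 5.10

5.10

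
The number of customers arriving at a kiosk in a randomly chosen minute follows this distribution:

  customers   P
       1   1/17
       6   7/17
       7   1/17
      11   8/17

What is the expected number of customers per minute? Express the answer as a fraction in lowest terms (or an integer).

138/17

E[X] = (1/17)·1 + (7/17)·6 + (1/17)·7 + (8/17)·11
     = 138/17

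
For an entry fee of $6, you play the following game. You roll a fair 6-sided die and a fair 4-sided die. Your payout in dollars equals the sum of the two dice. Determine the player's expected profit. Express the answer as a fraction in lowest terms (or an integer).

$0

Distribution of the sum of the two dice: 2 w.p. 1/24, 3 w.p. 1/12, 4 w.p. 1/8, 5 w.p. 1/6, 6 w.p. 1/6, 7 w.p. 1/6, …
E[payout] = (1/24)·2 + (1/12)·3 + (1/8)·4 + (1/6)·5 + (1/6)·6 + (1/6)·7 + (1/8)·8 + (1/12)·9 + (1/24)·10 = 6
Expected profit = 6 − 6 = 0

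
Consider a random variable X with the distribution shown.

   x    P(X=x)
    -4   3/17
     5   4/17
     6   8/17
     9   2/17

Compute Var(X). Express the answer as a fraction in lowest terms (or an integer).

E[X] = (3/17)·(-4) + (4/17)·5 + (8/17)·6 + (2/17)·9 = 74/17
E[X²] = (3/17)·16 + (4/17)·25 + (8/17)·36 + (2/17)·81 = 598/17
Var(X) = 598/17 − (74/17)² = 4690/289

4690/289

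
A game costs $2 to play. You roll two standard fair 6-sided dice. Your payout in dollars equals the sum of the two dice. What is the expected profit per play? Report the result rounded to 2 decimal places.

$5.00

Distribution of the sum of the two dice: 2 w.p. 1/36, 3 w.p. 1/18, 4 w.p. 1/12, 5 w.p. 1/9, 6 w.p. 5/36, 7 w.p. 1/6, …
E[payout] = (1/36)·2 + (1/18)·3 + (1/12)·4 + (1/9)·5 + (5/36)·6 + (1/6)·7 + (5/36)·8 + (1/9)·9 + (1/12)·10 + (1/18)·11 + (1/36)·12 = 7
Expected profit = 7 − 2 = 5 ≈ $5.00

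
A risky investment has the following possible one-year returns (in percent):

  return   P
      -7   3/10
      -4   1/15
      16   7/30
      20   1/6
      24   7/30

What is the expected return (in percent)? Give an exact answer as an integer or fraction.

103/10

E[X] = (3/10)·(-7) + (1/15)·(-4) + (7/30)·16 + (1/6)·20 + (7/30)·24
     = 103/10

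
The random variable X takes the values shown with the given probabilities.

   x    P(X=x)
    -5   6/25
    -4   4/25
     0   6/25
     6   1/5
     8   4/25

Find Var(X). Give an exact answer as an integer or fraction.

E[X] = (6/25)·(-5) + (4/25)·(-4) + (6/25)·0 + (1/5)·6 + (4/25)·8 = 16/25
E[X²] = (6/25)·25 + (4/25)·16 + (6/25)·0 + (1/5)·36 + (4/25)·64 = 26
Var(X) = 26 − (16/25)² = 15994/625

15994/625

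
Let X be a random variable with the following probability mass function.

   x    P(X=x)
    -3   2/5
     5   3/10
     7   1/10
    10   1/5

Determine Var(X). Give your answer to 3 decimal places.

27.000

E[X] = (2/5)·(-3) + (3/10)·5 + (1/10)·7 + (1/5)·10 = 3
E[X²] = (2/5)·9 + (3/10)·25 + (1/10)·49 + (1/5)·100 = 36
Var(X) = 36 − (3)² = 27 ≈ 27.000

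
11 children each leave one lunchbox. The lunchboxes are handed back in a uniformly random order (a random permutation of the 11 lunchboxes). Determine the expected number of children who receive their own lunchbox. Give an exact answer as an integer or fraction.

1

Let Xᵢ = 1 if person i gets their own lunchbox. For each i, P(Xᵢ=1) = 1/11.
By linearity of expectation, E[X₁+…+X_11] = 11·(1/11) = 1.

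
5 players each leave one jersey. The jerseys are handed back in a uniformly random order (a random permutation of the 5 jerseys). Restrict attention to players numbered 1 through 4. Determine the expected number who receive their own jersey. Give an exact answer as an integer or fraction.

Let Xᵢ = 1 if person i gets their own jersey. For each i, P(Xᵢ=1) = 1/5.
By linearity of expectation, E[X₁+…+X_4] = 4·(1/5) = 4/5.

4/5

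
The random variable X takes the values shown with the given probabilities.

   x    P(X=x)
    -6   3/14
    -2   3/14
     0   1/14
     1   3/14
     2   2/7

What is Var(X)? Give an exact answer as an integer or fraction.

1777/196

E[X] = (3/14)·(-6) + (3/14)·(-2) + (1/14)·0 + (3/14)·1 + (2/7)·2 = -13/14
E[X²] = (3/14)·36 + (3/14)·4 + (1/14)·0 + (3/14)·1 + (2/7)·4 = 139/14
Var(X) = 139/14 − (-13/14)² = 1777/196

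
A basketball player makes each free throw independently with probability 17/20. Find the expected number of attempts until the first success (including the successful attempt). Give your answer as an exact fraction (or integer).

20/17

For a geometric distribution, E[trials] = 1/p = 1/(17/20) = 20/17.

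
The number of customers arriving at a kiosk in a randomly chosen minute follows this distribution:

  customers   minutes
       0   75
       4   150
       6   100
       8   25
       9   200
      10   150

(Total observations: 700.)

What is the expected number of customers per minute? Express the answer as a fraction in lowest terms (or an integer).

Total = 700, so P(customers=0) = 75/700, etc.
E[X] = (3/28)·0 + (3/14)·4 + (1/7)·6 + (1/28)·8 + (2/7)·9 + (3/14)·10
     = 47/7

47/7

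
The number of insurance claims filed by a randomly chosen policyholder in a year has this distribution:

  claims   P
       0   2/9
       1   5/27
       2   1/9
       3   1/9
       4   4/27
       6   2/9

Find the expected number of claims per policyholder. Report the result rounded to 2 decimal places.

2.67

E[X] = (2/9)·0 + (5/27)·1 + (1/9)·2 + (1/9)·3 + (4/27)·4 + (2/9)·6
     = 8/3 ≈ 2.67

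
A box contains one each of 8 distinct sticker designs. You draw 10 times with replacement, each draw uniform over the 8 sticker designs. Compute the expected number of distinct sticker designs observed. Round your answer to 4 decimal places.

Let Xⱼ=1 if type j appears at least once. P(Xⱼ=1) = 1 − ((8−1)/8)^10 = 791266575/1073741824.
E[#distinct] = 8·791266575/1073741824 = 791266575/134217728.
≈ 5.8954

5.8954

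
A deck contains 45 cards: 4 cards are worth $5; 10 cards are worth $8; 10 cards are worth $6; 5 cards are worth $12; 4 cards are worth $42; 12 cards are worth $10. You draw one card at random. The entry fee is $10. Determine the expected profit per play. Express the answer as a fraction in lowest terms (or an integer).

E[payout] = (4/45)·5 + (10/45)·8 + (10/45)·6 + (5/45)·12 + (4/45)·42 + (12/45)·10 = 508/45
Expected profit = 508/45 − 10 = 58/45

58/45 dollars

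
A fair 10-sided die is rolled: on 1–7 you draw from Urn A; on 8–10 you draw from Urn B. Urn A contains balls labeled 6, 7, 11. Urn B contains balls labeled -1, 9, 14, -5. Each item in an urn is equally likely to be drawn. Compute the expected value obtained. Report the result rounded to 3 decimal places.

6.875

E[X | Urn A] = (6 + 7 + 11)/3 = 8
E[X | Urn B] = (-1 + 9 + 14 − 5)/4 = 17/4
E[X] = (7/10)·8 + (3/10)·17/4 = 55/8 ≈ 6.875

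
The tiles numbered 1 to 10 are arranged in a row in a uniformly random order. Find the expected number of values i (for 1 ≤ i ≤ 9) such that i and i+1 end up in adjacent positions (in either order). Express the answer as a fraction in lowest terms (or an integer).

For each i ∈ {1,…,9}, let Xᵢ = 1 if i and i+1 are adjacent. P(Xᵢ=1) = 2·(10−1)!/10! = 2/10.
By linearity, E[ΣXᵢ] = (9)·(2/10) = 9/5.

9/5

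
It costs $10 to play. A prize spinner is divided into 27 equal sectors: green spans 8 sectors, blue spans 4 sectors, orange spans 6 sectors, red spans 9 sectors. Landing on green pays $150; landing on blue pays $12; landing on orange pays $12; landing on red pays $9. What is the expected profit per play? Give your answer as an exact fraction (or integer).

377/9 dollars

E[payout] = (8/27)·150 + (4/27)·12 + (6/27)·12 + (9/27)·9 = 467/9
Expected profit = 467/9 − 10 = 377/9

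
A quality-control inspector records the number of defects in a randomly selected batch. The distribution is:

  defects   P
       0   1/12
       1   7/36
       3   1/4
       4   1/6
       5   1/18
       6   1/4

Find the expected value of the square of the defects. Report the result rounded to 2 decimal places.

E[X²] = (1/12)·0 + (7/36)·1 + (1/4)·9 + (1/6)·16 + (1/18)·25 + (1/4)·36
     = 31/2 ≈ 15.50

15.50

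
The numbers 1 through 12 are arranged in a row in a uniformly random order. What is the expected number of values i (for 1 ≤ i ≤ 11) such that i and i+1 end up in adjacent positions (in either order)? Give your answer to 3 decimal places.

1.833

For each i ∈ {1,…,11}, let Xᵢ = 1 if i and i+1 are adjacent. P(Xᵢ=1) = 2·(12−1)!/12! = 2/12.
By linearity, E[ΣXᵢ] = (11)·(2/12) = 11/6.
≈ 1.833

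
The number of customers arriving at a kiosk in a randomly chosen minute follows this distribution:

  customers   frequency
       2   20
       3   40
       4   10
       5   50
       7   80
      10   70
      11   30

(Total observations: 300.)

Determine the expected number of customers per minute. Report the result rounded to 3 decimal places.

6.800

Total = 300, so P(customers=2) = 20/300, etc.
E[X] = (1/15)·2 + (2/15)·3 + (1/30)·4 + (1/6)·5 + (4/15)·7 + (7/30)·10 + (1/10)·11
     = 34/5 ≈ 6.800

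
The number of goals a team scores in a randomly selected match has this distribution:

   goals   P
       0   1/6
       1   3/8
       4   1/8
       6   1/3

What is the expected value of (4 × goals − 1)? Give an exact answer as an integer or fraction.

21/2

E[4x-1] = (1/6)·(-1) + (3/8)·3 + (1/8)·15 + (1/3)·23
     = 21/2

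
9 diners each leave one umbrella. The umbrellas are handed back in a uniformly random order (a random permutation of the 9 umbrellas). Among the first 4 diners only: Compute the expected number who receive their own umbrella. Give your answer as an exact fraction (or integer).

4/9

Let Xᵢ = 1 if person i gets their own umbrella. For each i, P(Xᵢ=1) = 1/9.
By linearity of expectation, E[X₁+…+X_4] = 4·(1/9) = 4/9.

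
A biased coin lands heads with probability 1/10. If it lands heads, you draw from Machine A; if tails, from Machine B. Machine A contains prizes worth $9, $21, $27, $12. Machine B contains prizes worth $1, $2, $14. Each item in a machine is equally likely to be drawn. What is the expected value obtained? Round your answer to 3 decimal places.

E[X | Machine A] = (9 + 21 + 27 + 12)/4 = 69/4
E[X | Machine B] = (1 + 2 + 14)/3 = 17/3
E[X] = (1/10)·69/4 + (9/10)·17/3 = 273/40 ≈ 6.825

$6.825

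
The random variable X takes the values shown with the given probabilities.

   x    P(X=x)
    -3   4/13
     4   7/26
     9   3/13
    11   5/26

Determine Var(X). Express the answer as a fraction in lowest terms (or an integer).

E[X] = (4/13)·(-3) + (7/26)·4 + (3/13)·9 + (5/26)·11 = 113/26
E[X²] = (4/13)·9 + (7/26)·16 + (3/13)·81 + (5/26)·121 = 1275/26
Var(X) = 1275/26 − (113/26)² = 20381/676

20381/676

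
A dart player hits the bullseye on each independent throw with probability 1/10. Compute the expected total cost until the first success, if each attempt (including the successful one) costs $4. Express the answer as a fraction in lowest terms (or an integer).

E[#attempts] = 1/p = 10; E[cost] = 4·10 = 40.

$40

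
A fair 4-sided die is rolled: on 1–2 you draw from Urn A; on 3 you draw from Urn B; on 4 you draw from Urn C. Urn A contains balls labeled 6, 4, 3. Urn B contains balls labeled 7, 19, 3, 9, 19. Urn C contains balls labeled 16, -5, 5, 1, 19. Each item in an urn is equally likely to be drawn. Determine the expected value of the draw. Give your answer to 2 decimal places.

6.82

E[X | Urn A] = (6 + 4 + 3)/3 = 13/3
E[X | Urn B] = (7 + 19 + 3 + 9 + 19)/5 = 57/5
E[X | Urn C] = (16 − 5 + 5 + 1 + 19)/5 = 36/5
E[X] = (1/2)·13/3 + (1/4)·57/5 + (1/4)·36/5 = 409/60 ≈ 6.82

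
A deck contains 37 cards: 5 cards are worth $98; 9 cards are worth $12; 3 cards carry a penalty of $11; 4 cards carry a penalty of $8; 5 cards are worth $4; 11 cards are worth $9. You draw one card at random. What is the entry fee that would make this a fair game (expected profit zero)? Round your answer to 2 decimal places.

$17.62

E[payout] = (5/37)·98 + (9/37)·12 + (3/37)·(-11) + (4/37)·(-8) + (5/37)·4 + (11/37)·9 = 652/37
Fair fee = E[payout] = 652/37 ≈ $17.62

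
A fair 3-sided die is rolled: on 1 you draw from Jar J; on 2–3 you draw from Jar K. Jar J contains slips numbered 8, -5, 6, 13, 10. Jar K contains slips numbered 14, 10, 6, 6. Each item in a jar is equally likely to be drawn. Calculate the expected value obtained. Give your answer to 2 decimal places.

E[X | Jar J] = (8 − 5 + 6 + 13 + 10)/5 = 32/5
E[X | Jar K] = (14 + 10 + 6 + 6)/4 = 9
E[X] = (1/3)·32/5 + (2/3)·9 = 122/15 ≈ 8.13

8.13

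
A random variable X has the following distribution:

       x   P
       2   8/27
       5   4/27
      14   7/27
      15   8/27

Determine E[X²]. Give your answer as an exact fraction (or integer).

E[X²] = (8/27)·4 + (4/27)·25 + (7/27)·196 + (8/27)·225
     = 3304/27

3304/27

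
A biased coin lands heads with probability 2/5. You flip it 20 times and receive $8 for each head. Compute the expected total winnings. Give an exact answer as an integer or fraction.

$64

E[#heads] = 20·2/5 = 8 (linearity over flips).
E[winnings] = 8·8 = 64.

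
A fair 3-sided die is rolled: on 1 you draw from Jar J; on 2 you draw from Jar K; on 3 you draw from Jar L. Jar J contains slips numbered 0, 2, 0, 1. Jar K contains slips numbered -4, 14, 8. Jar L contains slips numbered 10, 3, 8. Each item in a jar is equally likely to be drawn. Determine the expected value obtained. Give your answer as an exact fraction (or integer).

55/12

E[X | Jar J] = (0 + 2 + 0 + 1)/4 = 3/4
E[X | Jar K] = (-4 + 14 + 8)/3 = 6
E[X | Jar L] = (10 + 3 + 8)/3 = 7
E[X] = (1/3)·3/4 + (1/3)·6 + (1/3)·7 = 55/12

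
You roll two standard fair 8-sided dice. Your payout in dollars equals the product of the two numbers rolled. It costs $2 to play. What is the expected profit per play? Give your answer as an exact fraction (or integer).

Distribution of the product of the two numbers rolled: 1 w.p. 1/64, 2 w.p. 1/32, 3 w.p. 1/32, 4 w.p. 3/64, 5 w.p. 1/32, 6 w.p. 1/16, …
E[payout] = (1/64)·1 + (1/32)·2 + (1/32)·3 + (3/64)·4 + (1/32)·5 + (1/16)·6 + (1/32)·7 + (1/16)·8 + (1/64)·9 + (1/32)·10 + (1/16)·12 + (1/32)·14 + (1/32)·15 + (3/64)·16 + (1/32)·18 + (1/32)·20 + (1/32)·21 + (1/16)·24 + (1/64)·25 + (1/32)·28 + (1/32)·30 + (1/32)·32 + (1/32)·35 + (1/64)·36 + (1/32)·40 + (1/32)·42 + (1/32)·48 + (1/64)·49 + (1/32)·56 + (1/64)·64 = 81/4
Expected profit = 81/4 − 2 = 73/4

73/4 dollars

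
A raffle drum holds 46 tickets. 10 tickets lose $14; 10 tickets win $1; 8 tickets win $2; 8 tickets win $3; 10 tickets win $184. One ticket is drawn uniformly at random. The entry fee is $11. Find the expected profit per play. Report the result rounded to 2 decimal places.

E[payout] = (10/46)·(-14) + (10/46)·1 + (8/46)·2 + (8/46)·3 + (10/46)·184 = 875/23
Expected profit = 875/23 − 11 = 622/23 ≈ $27.04

$27.04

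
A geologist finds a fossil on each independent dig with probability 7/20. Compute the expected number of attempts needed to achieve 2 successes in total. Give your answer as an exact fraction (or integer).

By linearity (sum of 2 independent geometric waits), E[trials] = 2/p = 2/(7/20) = 40/7.

40/7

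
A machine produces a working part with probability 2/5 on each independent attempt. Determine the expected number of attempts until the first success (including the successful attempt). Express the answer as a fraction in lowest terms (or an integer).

5/2

For a geometric distribution, E[trials] = 1/p = 1/(2/5) = 5/2.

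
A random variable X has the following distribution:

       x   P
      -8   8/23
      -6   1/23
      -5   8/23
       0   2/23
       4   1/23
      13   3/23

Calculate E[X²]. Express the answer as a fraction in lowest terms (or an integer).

1271/23

E[X²] = (8/23)·64 + (1/23)·36 + (8/23)·25 + (2/23)·0 + (1/23)·16 + (3/23)·169
     = 1271/23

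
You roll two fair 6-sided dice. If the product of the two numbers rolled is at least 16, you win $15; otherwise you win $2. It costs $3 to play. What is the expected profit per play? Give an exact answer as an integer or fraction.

107/36 dollars

E[payout] = (25/36)·2 + (11/36)·15 = 215/36
Expected profit = 215/36 − 3 = 107/36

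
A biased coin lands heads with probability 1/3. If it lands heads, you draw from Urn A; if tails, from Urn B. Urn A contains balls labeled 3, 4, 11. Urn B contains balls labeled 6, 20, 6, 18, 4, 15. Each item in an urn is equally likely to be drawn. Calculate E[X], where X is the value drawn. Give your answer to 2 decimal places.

9.67

E[X | Urn A] = (3 + 4 + 11)/3 = 6
E[X | Urn B] = (6 + 20 + 6 + 18 + 4 + 15)/6 = 23/2
E[X] = (1/3)·6 + (2/3)·23/2 = 29/3 ≈ 9.67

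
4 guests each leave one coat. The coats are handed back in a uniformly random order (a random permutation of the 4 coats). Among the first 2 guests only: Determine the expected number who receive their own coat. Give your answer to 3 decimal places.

Let Xᵢ = 1 if person i gets their own coat. For each i, P(Xᵢ=1) = 1/4.
By linearity of expectation, E[X₁+…+X_2] = 2·(1/4) = 1/2.
≈ 0.500

0.500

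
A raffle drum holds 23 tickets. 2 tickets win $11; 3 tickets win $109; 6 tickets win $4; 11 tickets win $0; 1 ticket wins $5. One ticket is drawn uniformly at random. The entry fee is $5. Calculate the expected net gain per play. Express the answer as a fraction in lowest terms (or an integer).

263/23 dollars

E[payout] = (2/23)·11 + (3/23)·109 + (6/23)·4 + (11/23)·0 + (1/23)·5 = 378/23
Expected profit = 378/23 − 5 = 263/23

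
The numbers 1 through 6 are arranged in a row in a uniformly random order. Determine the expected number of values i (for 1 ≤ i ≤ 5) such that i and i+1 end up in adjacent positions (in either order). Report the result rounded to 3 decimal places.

For each i ∈ {1,…,5}, let Xᵢ = 1 if i and i+1 are adjacent. P(Xᵢ=1) = 2·(6−1)!/6! = 2/6.
By linearity, E[ΣXᵢ] = (5)·(2/6) = 5/3.
≈ 1.667

1.667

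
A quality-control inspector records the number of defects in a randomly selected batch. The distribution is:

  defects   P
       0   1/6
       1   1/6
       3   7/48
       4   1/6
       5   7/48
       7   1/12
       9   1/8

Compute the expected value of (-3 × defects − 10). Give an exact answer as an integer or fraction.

E[-3x-10] = (1/6)·(-10) + (1/6)·(-13) + (7/48)·(-19) + (1/6)·(-22) + (7/48)·(-25) + (1/12)·(-31) + (1/8)·(-37)
     = -169/8

-169/8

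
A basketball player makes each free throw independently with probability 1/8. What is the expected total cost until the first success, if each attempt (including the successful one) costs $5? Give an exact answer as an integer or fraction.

E[#attempts] = 1/p = 8; E[cost] = 5·8 = 40.

$40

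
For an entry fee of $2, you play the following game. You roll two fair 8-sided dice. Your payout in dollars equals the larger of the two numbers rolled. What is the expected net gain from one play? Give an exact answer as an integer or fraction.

61/16 dollars

Distribution of the larger of the two numbers rolled: 1 w.p. 1/64, 2 w.p. 3/64, 3 w.p. 5/64, 4 w.p. 7/64, 5 w.p. 9/64, 6 w.p. 11/64, …
E[payout] = (1/64)·1 + (3/64)·2 + (5/64)·3 + (7/64)·4 + (9/64)·5 + (11/64)·6 + (13/64)·7 + (15/64)·8 = 93/16
Expected profit = 93/16 − 2 = 61/16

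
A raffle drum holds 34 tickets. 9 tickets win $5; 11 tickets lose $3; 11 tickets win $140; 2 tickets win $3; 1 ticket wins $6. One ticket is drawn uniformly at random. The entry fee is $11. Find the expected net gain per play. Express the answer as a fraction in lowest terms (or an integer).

E[payout] = (9/34)·5 + (11/34)·(-3) + (11/34)·140 + (2/34)·3 + (1/34)·6 = 46
Expected profit = 46 − 11 = 35

$35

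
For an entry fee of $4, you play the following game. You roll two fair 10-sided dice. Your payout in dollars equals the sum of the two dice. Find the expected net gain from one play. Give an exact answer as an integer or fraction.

Distribution of the sum of the two dice: 2 w.p. 1/100, 3 w.p. 1/50, 4 w.p. 3/100, 5 w.p. 1/25, 6 w.p. 1/20, 7 w.p. 3/50, …
E[payout] = (1/100)·2 + (1/50)·3 + (3/100)·4 + (1/25)·5 + (1/20)·6 + (3/50)·7 + (7/100)·8 + (2/25)·9 + (9/100)·10 + (1/10)·11 + (9/100)·12 + (2/25)·13 + (7/100)·14 + (3/50)·15 + (1/20)·16 + (1/25)·17 + (3/100)·18 + (1/50)·19 + (1/100)·20 = 11
Expected profit = 11 − 4 = 7

$7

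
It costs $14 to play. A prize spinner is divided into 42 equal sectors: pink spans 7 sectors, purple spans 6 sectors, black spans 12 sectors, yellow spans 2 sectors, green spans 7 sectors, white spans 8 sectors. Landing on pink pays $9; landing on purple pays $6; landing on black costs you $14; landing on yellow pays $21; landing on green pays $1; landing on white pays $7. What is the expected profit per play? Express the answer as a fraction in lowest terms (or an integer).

-92/7 dollars

E[payout] = (7/42)·9 + (6/42)·6 + (12/42)·(-14) + (2/42)·21 + (7/42)·1 + (8/42)·7 = 6/7
Expected profit = 6/7 − 14 = -92/7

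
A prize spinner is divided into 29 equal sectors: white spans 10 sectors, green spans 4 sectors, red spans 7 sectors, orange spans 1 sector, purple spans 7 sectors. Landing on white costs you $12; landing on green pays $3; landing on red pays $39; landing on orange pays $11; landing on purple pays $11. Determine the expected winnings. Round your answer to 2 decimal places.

$8.72

E[payout] = (10/29)·(-12) + (4/29)·3 + (7/29)·39 + (1/29)·11 + (7/29)·11 = 253/29
≈ $8.72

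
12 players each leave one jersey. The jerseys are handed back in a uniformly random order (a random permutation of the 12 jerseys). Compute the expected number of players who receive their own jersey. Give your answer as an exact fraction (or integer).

1

Let Xᵢ = 1 if person i gets their own jersey. For each i, P(Xᵢ=1) = 1/12.
By linearity of expectation, E[X₁+…+X_12] = 12·(1/12) = 1.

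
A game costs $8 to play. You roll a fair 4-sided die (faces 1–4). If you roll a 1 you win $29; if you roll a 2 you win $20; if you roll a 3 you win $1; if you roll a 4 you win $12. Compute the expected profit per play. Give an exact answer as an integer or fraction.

E[payout] = (1/4)·1 + (1/4)·12 + (1/4)·20 + (1/4)·29 = 31/2
Expected profit = 31/2 − 8 = 15/2

15/2 dollars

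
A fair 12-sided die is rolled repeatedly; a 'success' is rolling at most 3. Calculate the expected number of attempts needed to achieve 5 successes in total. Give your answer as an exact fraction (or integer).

20

By linearity (sum of 5 independent geometric waits), E[trials] = 5/p = 5/(1/4) = 20.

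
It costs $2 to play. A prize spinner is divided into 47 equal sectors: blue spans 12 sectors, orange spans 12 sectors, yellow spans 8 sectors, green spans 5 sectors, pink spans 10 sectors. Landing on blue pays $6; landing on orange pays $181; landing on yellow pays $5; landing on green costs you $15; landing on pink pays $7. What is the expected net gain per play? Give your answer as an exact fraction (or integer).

E[payout] = (12/47)·6 + (12/47)·181 + (8/47)·5 + (5/47)·(-15) + (10/47)·7 = 2279/47
Expected profit = 2279/47 − 2 = 2185/47

2185/47 dollars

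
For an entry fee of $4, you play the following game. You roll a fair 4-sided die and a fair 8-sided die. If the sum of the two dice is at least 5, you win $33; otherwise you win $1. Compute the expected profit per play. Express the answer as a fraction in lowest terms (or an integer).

$23

E[payout] = (3/16)·1 + (13/16)·33 = 27
Expected profit = 27 − 4 = 23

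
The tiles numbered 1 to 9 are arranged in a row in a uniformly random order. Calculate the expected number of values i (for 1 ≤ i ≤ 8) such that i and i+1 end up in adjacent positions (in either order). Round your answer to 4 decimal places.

For each i ∈ {1,…,8}, let Xᵢ = 1 if i and i+1 are adjacent. P(Xᵢ=1) = 2·(9−1)!/9! = 2/9.
By linearity, E[ΣXᵢ] = (8)·(2/9) = 16/9.
≈ 1.7778

1.7778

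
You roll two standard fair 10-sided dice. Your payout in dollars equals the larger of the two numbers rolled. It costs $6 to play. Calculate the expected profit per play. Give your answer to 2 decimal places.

$1.15

Distribution of the larger of the two numbers rolled: 1 w.p. 1/100, 2 w.p. 3/100, 3 w.p. 1/20, 4 w.p. 7/100, 5 w.p. 9/100, 6 w.p. 11/100, …
E[payout] = (1/100)·1 + (3/100)·2 + (1/20)·3 + (7/100)·4 + (9/100)·5 + (11/100)·6 + (13/100)·7 + (3/20)·8 + (17/100)·9 + (19/100)·10 = 143/20
Expected profit = 143/20 − 6 = 23/20 ≈ $1.15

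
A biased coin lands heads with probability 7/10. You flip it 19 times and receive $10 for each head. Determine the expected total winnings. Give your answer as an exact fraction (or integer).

E[#heads] = 19·7/10 = 133/10 (linearity over flips).
E[winnings] = 10·133/10 = 133.

$133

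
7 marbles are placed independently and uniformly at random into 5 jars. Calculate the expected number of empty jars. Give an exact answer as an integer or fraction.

16384/15625

Let Xⱼ=1 if jar j is empty. P(Xⱼ=1) = ((5-1)/5)^7 = 16384/78125.
By linearity, E[#empty] = 5·16384/78125 = 16384/15625.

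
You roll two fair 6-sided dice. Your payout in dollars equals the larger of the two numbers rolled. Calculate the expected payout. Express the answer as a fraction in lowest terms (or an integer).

161/36 dollars

Distribution of the larger of the two numbers rolled: 1 w.p. 1/36, 2 w.p. 1/12, 3 w.p. 5/36, 4 w.p. 7/36, 5 w.p. 1/4, 6 w.p. 11/36
E[payout] = (1/36)·1 + (1/12)·2 + (5/36)·3 + (7/36)·4 + (1/4)·5 + (11/36)·6 = 161/36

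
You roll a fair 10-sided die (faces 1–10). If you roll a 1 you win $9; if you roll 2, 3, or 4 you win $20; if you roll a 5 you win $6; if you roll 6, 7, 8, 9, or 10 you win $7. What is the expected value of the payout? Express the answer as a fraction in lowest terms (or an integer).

$11

E[payout] = (1/10)·6 + (1/2)·7 + (1/10)·9 + (3/10)·20 = 11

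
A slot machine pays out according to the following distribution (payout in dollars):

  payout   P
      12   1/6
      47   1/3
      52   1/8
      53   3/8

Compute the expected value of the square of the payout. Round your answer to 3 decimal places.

E[X²] = (1/6)·144 + (1/3)·2209 + (1/8)·2704 + (3/8)·2809
     = 51641/24 ≈ 2151.708

2151.708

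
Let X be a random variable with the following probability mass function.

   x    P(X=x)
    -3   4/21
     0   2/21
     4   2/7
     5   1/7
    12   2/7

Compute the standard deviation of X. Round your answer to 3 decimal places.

5.364

E[X] = 33/7, E[X²] = 51
Var(X) = E[X²] − (E[X])² = 51 − 1089/49 = 1410/49
SD(X) = √(1410/49) ≈ 5.364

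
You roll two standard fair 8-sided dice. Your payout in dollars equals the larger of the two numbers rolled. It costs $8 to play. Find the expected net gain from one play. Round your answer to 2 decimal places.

Distribution of the larger of the two numbers rolled: 1 w.p. 1/64, 2 w.p. 3/64, 3 w.p. 5/64, 4 w.p. 7/64, 5 w.p. 9/64, 6 w.p. 11/64, …
E[payout] = (1/64)·1 + (3/64)·2 + (5/64)·3 + (7/64)·4 + (9/64)·5 + (11/64)·6 + (13/64)·7 + (15/64)·8 = 93/16
Expected profit = 93/16 − 8 = -35/16 ≈ -$2.19

-$2.19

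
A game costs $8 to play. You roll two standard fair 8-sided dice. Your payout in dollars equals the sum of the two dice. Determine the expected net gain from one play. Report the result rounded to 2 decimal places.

$1.00

Distribution of the sum of the two dice: 2 w.p. 1/64, 3 w.p. 1/32, 4 w.p. 3/64, 5 w.p. 1/16, 6 w.p. 5/64, 7 w.p. 3/32, …
E[payout] = (1/64)·2 + (1/32)·3 + (3/64)·4 + (1/16)·5 + (5/64)·6 + (3/32)·7 + (7/64)·8 + (1/8)·9 + (7/64)·10 + (3/32)·11 + (5/64)·12 + (1/16)·13 + (3/64)·14 + (1/32)·15 + (1/64)·16 = 9
Expected profit = 9 − 8 = 1 ≈ $1.00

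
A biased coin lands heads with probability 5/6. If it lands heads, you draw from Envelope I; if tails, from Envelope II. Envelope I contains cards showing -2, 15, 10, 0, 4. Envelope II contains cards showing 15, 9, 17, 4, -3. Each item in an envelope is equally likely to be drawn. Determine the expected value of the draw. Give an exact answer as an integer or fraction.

E[X | Envelope I] = (-2 + 15 + 10 + 0 + 4)/5 = 27/5
E[X | Envelope II] = (15 + 9 + 17 + 4 − 3)/5 = 42/5
E[X] = (5/6)·27/5 + (1/6)·42/5 = 59/10

59/10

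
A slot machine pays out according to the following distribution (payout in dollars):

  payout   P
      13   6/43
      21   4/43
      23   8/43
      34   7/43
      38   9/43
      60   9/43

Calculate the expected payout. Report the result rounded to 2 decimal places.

E[X] = (6/43)·13 + (4/43)·21 + (8/43)·23 + (7/43)·34 + (9/43)·38 + (9/43)·60
     = 1466/43 ≈ 34.09

$34.09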